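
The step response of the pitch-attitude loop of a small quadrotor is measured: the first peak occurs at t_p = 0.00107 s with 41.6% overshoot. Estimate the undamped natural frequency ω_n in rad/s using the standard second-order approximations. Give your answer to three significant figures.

The overshoot fixes ζ = −ln(OS)/√(π²+ln²(OS)) = 0.269.
From t_p = π/ω_d, ω_d = π/0.00107 = 2940 rad/s, so ω_n = ω_d/√(1−ζ²) = 3050 rad/s.

ω_n ≈ 3050 rad/s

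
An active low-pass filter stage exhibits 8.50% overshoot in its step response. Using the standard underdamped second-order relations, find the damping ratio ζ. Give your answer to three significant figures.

Inverting the overshoot relation: ζ = |ln 0.0850|/√(π² + ln²0.0850) = 0.617.

ζ ≈ 0.617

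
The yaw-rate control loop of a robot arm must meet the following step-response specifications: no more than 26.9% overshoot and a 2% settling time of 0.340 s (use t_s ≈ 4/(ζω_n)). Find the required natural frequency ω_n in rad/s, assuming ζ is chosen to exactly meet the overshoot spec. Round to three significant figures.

ω_n ≈ 30.5 rad/s

Inverting the overshoot relation: ζ = |ln 0.269|/√(π² + ln²0.269) = 0.386.
Then ω_n = 4/(ζ t_s) = 4/(0.386 × 0.340) = 30.5 rad/s.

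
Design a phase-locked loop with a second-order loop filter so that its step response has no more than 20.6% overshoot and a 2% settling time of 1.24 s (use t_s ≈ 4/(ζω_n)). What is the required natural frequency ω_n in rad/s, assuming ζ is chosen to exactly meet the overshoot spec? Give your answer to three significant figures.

ω_n ≈ 7.18 rad/s

From %OS = 100·exp(−πζ/√(1−ζ²)), invert to get ζ = −ln(OS)/√(π² + ln²(OS)) with OS = 0.206.
−ln 0.206 = 1.580, so ζ = 1.580/√(π² + 2.496) = 0.449.
Then ω_n = 4/(ζ t_s) = 4/(0.449 × 1.24) = 7.18 rad/s.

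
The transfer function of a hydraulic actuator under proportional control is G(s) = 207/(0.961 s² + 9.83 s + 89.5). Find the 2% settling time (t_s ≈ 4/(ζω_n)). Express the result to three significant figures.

t_s ≈ 0.782 s

Dividing through by 0.961: denominator becomes s² + 10.23 s + 93.13.
So ω_n = √93.13 = 9.65 rad/s and ζ = 10.23/(2·9.65) = 0.530.
t_s ≈ 4/(ζω_n) = 0.782 s.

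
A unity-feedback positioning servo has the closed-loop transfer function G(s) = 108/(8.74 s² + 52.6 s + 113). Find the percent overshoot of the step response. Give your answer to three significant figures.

Dividing through by 8.74: denominator becomes s² + 6.018 s + 12.93.
So ω_n = √12.93 = 3.60 rad/s and ζ = 6.018/(2·3.60) = 0.837.
%OS = 100 e^{−πζ/√(1−ζ²)} with ζ = 0.837 gives 0.821%.

%OS ≈ 0.821%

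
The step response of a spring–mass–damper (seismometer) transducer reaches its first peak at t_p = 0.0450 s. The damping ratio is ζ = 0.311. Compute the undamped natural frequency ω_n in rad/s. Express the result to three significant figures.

Peak time t_p = π/ω_d, so ω_d = π/t_p = π/0.0450 = 69.8 rad/s.
ω_n = ω_d/√(1−ζ²) = 69.8/√0.903 = 73.5 rad/s.

ω_n ≈ 73.5 rad/s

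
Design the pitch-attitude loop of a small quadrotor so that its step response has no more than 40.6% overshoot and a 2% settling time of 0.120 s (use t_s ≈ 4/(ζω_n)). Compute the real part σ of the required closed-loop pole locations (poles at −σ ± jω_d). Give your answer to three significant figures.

The settling-time spec alone fixes σ = ζω_n = 4/t_s = 4/0.120 = 33.3.
(Overshoot then fixes ζ = 0.276 and hence ω_d = σ·√(1−ζ²)/ζ = 116 rad/s.)

σ ≈ 33.3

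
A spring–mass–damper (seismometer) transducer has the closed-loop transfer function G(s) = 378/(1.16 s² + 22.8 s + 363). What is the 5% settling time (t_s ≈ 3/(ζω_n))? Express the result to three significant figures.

Dividing through by 1.16: denominator becomes s² + 19.66 s + 312.9.
So ω_n = √312.9 = 17.7 rad/s and ζ = 19.66/(2·17.7) = 0.556.
t_s ≈ 3/(ζω_n) = 0.305 s.

t_s ≈ 0.305 s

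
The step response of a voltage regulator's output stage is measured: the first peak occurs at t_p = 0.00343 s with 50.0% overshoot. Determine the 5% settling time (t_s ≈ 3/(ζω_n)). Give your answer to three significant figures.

t_s ≈ 0.0148 s

The overshoot fixes ζ = −ln(OS)/√(π²+ln²(OS)) = 0.215.
t_p = π/ω_d ⇒ ω_d = 916 rad/s; then ω_n = ω_d/√(1−ζ²) = 938 rad/s.
t_s ≈ 3/(ζω_n) = 3/(0.215·938) = 0.0148 s.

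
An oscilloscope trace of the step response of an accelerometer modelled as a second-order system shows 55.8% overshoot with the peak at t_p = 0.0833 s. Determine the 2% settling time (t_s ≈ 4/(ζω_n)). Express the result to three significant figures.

The overshoot fixes ζ = −ln(OS)/√(π²+ln²(OS)) = 0.183.
t_p = π/ω_d ⇒ ω_d = 37.7 rad/s; then ω_n = ω_d/√(1−ζ²) = 38.4 rad/s.
t_s ≈ 4/(ζω_n) = 4/(0.183·38.4) = 0.571 s.

t_s ≈ 0.571 s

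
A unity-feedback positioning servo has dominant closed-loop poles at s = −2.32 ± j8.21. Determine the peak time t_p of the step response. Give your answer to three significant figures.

t_p ≈ 0.383 s

t_p = π/ω_d with ω_d = 8.21 (the imaginary part), so t_p = 0.383 s.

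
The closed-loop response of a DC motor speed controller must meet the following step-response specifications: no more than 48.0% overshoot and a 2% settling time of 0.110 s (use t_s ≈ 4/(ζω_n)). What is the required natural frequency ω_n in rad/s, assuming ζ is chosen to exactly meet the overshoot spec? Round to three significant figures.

ω_n ≈ 160 rad/s

ζ = −ln(OS)/√(π² + (ln OS)²). With OS = 0.480, ln OS = −0.7340 and ζ = 0.7340/3.226 = 0.228.
From t_s ≈ 4/(ζω_n): ω_n = 4/(ζ·t_s) = 4/(0.228·0.110) = 160 rad/s.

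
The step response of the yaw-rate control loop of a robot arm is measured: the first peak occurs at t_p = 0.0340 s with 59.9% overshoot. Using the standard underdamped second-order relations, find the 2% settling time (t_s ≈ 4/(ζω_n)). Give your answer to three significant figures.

t_s ≈ 0.265 s

From the overshoot, ζ = −ln(OS)/√(π²+ln²(OS)) = 0.161.
From t_p = π/ω_d, ω_d = π/0.0340 = 92.4 rad/s, so ω_n = ω_d/√(1−ζ²) = 93.6 rad/s.
t_s ≈ 4/(ζω_n) = 4/(0.161·93.6) = 0.265 s.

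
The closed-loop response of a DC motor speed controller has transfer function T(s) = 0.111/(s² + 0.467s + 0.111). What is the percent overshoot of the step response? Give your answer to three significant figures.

%OS ≈ 4.57%

Matching coefficients with s² + 2ζω_n s + ω_n² gives ω_n² = 0.111 ⇒ ω_n = 0.333 rad/s, and ζ = 0.467/(2ω_n) = 0.701.
Overshoot: exp(−π·0.701/√(1−0.701²)) = 0.0457, i.e. 4.57%.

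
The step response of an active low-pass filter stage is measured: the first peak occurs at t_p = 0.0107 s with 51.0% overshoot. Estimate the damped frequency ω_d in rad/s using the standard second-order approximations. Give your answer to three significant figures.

t_p = π/ω_d, so ω_d = π/0.0107 = 294 rad/s.

ω_d ≈ 294 rad/s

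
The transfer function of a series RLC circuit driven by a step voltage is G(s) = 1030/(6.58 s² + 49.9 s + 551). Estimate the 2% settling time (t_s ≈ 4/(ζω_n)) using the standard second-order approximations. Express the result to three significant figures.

t_s ≈ 1.05 s

Dividing through by 6.58: denominator becomes s² + 7.584 s + 83.74.
So ω_n = √83.74 = 9.15 rad/s and ζ = 7.584/(2·9.15) = 0.414.
t_s ≈ 4/(ζω_n) = 1.05 s.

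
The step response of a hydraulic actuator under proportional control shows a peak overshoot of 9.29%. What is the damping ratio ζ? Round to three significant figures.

Inverting the overshoot relation: ζ = |ln 0.0929|/√(π² + ln²0.0929) = 0.603.

ζ ≈ 0.603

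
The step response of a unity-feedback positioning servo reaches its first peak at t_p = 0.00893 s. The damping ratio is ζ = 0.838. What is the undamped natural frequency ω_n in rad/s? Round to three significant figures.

ω_n ≈ 645 rad/s

Peak time t_p = π/ω_d, so ω_d = π/t_p = π/0.00893 = 352 rad/s.
ω_n = ω_d/√(1−ζ²) = 352/√0.298 = 645 rad/s.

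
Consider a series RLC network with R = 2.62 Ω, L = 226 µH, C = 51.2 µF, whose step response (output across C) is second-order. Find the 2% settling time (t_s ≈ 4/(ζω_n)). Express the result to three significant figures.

For a series RLC circuit (capacitor voltage as output), ω_n = 1/√(LC) = 1/√(226 µH · 51.2 µF) = 9300 rad/s.
ζ = (R/2)·√(C/L) = (2.62/2)·√(51.2 µF/226 µH) = 0.624.
t_s ≈ 4/(ζω_n) = 0.000690 s.

t_s ≈ 0.000690 s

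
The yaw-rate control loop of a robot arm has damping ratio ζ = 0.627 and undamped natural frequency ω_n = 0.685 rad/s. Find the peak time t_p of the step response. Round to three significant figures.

t_p ≈ 5.89 s

The damped frequency is ω_d = ω_n√(1−ζ²) = 0.685·√(1−0.393) = 0.534 rad/s.
Peak time t_p = π/ω_d = π/0.534 = 5.89 s.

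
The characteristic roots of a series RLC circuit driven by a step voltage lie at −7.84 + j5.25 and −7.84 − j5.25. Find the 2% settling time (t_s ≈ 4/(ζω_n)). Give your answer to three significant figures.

t_s ≈ 0.510 s

For poles at −σ ± jω_d, ζω_n = σ = 7.84, so t_s ≈ 4/σ = 0.510 s.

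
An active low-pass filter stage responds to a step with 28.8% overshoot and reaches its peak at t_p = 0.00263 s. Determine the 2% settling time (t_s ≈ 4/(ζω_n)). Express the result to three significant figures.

t_s ≈ 0.00845 s

ζ from %OS: ζ = |ln 0.288|/√(π²+ln²0.288) = 0.368.
From t_p = π/ω_d, ω_d = π/0.00263 = 1190 rad/s, so ω_n = ω_d/√(1−ζ²) = 1280 rad/s.
t_s ≈ 4/(ζω_n) = 4/(0.368·1280) = 0.00845 s.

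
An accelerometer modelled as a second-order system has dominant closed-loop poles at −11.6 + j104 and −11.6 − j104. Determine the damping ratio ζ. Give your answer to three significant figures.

|pole| = ω_n = √(11.6² + 104²) = 105 rad/s; ζ = cos θ = σ/ω_n = 0.111.

ζ ≈ 0.111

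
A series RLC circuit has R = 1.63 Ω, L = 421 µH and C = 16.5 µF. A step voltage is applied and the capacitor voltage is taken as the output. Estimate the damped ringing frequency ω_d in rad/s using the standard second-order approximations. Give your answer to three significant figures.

For a series RLC circuit (capacitor voltage as output), ω_n = 1/√(LC) = 1/√(421 µH · 16.5 µF) = 12000 rad/s.
ζ = (R/2)·√(C/L) = (1.63/2)·√(16.5 µF/421 µH) = 0.161.
ω_d = 12000·√(1 − 0.161²) = 11800 rad/s.

ω_d ≈ 11800 rad/s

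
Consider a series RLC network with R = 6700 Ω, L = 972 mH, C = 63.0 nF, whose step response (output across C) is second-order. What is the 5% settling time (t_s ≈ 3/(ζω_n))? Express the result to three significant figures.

For a series RLC circuit (capacitor voltage as output), ω_n = 1/√(LC) = 1/√(972 mH · 63.0 nF) = 4040 rad/s.
ζ = (R/2)·√(C/L) = (6700/2)·√(63.0 nF/972 mH) = 0.853.
t_s ≈ 3/(ζω_n) = 0.000870 s.

t_s ≈ 0.000870 s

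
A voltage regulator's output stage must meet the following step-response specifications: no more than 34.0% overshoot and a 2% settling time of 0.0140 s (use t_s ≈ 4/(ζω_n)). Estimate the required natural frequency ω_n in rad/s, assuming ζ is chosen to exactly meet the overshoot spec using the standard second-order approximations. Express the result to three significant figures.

ζ = −ln(OS)/√(π² + (ln OS)²). With OS = 0.340, ln OS = −1.079 and ζ = 1.079/3.322 = 0.325.
Then ω_n = 4/(ζ t_s) = 4/(0.325 × 0.0140) = 880 rad/s.

ω_n ≈ 880 rad/s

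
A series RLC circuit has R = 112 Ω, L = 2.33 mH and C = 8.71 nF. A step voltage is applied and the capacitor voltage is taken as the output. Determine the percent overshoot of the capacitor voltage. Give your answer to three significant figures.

For a series RLC circuit (capacitor voltage as output), ω_n = 1/√(LC) = 1/√(2.33 mH · 8.71 nF) = 222000 rad/s.
ζ = (R/2)·√(C/L) = (112/2)·√(8.71 nF/2.33 mH) = 0.108.
Overshoot: exp(−π·0.108/√(1−0.108²)) = 0.710, i.e. 71.0%.

%OS ≈ 71.0%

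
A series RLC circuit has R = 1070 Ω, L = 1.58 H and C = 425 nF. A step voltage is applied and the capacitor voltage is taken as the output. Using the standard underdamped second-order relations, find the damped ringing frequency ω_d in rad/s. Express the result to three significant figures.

For a series RLC circuit (capacitor voltage as output), ω_n = 1/√(LC) = 1/√(1.58 H · 425 nF) = 1220 rad/s.
ζ = (R/2)·√(C/L) = (1070/2)·√(425 nF/1.58 H) = 0.277.
The damped frequency ω_d = ω_n√(1−ζ²) = 1170 rad/s.

ω_d ≈ 1170 rad/s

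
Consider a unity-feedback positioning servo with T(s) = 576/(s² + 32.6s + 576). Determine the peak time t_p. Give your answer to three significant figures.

t_p ≈ 0.178 s

Matching coefficients with s² + 2ζω_n s + ω_n² gives ω_n² = 576 ⇒ ω_n = 24.0 rad/s, and ζ = 32.6/(2ω_n) = 0.679.
ω_d = 24.0·√(1 − 0.679²) = 17.6 rad/s. Then t_p = π/ω_d = 0.178 s.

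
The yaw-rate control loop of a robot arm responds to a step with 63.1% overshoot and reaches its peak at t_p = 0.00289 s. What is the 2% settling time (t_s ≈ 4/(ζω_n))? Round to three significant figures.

The overshoot fixes ζ = −ln(OS)/√(π²+ln²(OS)) = 0.145.
t_p = π/ω_d ⇒ ω_d = 1090 rad/s; then ω_n = ω_d/√(1−ζ²) = 1100 rad/s.
t_s ≈ 4/(ζω_n) = 4/(0.145·1100) = 0.0251 s.

t_s ≈ 0.0251 s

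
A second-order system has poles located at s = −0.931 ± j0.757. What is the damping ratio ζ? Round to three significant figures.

The poles are at −σ ± jω_d with σ = 0.931 and ω_d = 0.757, so ω_n = √(σ²+ω_d²) = 1.20 rad/s and ζ = σ/ω_n = 0.776.

ζ ≈ 0.776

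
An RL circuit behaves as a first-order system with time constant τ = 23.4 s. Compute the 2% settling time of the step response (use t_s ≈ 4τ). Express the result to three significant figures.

t_s ≈ 93.6 s

t_s ≈ 4τ = 93.6 s.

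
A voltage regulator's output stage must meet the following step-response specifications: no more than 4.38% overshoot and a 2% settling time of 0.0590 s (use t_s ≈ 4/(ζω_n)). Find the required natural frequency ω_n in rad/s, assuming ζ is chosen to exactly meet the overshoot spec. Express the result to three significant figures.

ω_n ≈ 96.1 rad/s

ζ = −ln(OS)/√(π² + (ln OS)²). With OS = 0.0438, ln OS = −3.128 and ζ = 3.128/4.433 = 0.706.
Then ω_n = 4/(ζ t_s) = 4/(0.706 × 0.0590) = 96.1 rad/s.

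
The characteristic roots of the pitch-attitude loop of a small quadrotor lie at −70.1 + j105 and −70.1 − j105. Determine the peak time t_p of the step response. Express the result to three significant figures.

t_p ≈ 0.0299 s

t_p = π/ω_d with ω_d = 105 (the imaginary part), so t_p = 0.0299 s.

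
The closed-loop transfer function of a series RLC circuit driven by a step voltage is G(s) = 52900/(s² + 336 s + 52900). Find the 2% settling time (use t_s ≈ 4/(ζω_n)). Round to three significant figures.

t_s ≈ 0.0238 s

ω_n = √52900 = 230 rad/s; ζ = 336/(2·230) = 0.730.
t_s ≈ 4/(ζω_n) = 4/(0.730·230) = 0.0238 s.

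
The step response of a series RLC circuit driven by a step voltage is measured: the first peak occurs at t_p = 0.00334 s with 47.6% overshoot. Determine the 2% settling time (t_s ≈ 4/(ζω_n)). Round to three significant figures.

ζ from %OS: ζ = |ln 0.476|/√(π²+ln²0.476) = 0.230.
From t_p = π/ω_d, ω_d = π/0.00334 = 941 rad/s, so ω_n = ω_d/√(1−ζ²) = 966 rad/s.
t_s ≈ 4/(ζω_n) = 4/(0.230·966) = 0.0180 s.

t_s ≈ 0.0180 s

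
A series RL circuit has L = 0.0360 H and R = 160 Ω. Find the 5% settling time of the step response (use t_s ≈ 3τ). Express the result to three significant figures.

t_s ≈ 0.000675 s

τ = L/R = 0.0360/160 = 0.000225 s.
t_s ≈ 3τ = 0.000675 s.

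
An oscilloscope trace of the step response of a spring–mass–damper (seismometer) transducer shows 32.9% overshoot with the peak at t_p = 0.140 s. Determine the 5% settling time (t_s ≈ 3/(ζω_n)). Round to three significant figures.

t_s ≈ 0.378 s

From the overshoot, ζ = −ln(OS)/√(π²+ln²(OS)) = 0.334.
From t_p = π/ω_d, ω_d = π/0.140 = 22.4 rad/s, so ω_n = ω_d/√(1−ζ²) = 23.8 rad/s.
t_s ≈ 3/(ζω_n) = 3/(0.334·23.8) = 0.378 s.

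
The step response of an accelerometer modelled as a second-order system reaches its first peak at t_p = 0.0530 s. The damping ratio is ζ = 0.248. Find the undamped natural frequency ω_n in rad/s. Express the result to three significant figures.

Peak time t_p = π/ω_d, so ω_d = π/t_p = π/0.0530 = 59.3 rad/s.
ω_n = ω_d/√(1−ζ²) = 59.3/√0.938 = 61.2 rad/s.

ω_n ≈ 61.2 rad/s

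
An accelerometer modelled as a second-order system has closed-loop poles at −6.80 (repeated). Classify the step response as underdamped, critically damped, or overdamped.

critically damped

Since there is a repeated negative-real pole, the response is critically damped.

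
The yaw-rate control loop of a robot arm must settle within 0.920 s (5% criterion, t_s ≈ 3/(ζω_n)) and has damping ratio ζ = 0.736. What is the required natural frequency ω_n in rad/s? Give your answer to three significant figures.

ω_n ≈ 4.43 rad/s

Rearranging t_s ≈ 3/(ζω_n) gives ω_n = 3/(ζ·t_s) = 3/(0.736 × 0.920) = 4.43 rad/s.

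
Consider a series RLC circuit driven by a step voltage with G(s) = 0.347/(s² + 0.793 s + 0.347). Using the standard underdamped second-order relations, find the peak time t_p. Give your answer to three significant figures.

Comparing the denominator to s² + 2ζω_n s + ω_n²: ω_n = √0.347 = 0.589 rad/s, and 2ζω_n = 0.793 so ζ = 0.793/(2·0.589) = 0.673.
ω_d = 0.589·√(1 − 0.673²) = 0.436 rad/s. Then t_p = π/ω_d = 7.21 s.

t_p ≈ 7.21 s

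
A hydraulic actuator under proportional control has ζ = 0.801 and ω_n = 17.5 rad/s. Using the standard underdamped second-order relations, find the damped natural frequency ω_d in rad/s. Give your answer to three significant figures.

ω_d = ω_n√(1−ζ²) = 17.5·√0.358 = 10.5 rad/s.

ω_d ≈ 10.5 rad/s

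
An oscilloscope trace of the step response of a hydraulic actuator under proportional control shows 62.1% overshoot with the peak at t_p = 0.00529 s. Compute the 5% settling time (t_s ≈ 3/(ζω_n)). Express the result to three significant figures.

t_s ≈ 0.0333 s

ζ from %OS: ζ = |ln 0.621|/√(π²+ln²0.621) = 0.150.
t_p = π/ω_d ⇒ ω_d = 594 rad/s; then ω_n = ω_d/√(1−ζ²) = 601 rad/s.
t_s ≈ 3/(ζω_n) = 3/(0.150·601) = 0.0333 s.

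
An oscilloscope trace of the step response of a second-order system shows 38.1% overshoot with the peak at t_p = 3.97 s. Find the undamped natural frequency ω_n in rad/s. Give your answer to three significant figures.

From the overshoot, ζ = −ln(OS)/√(π²+ln²(OS)) = 0.294.
From t_p = π/ω_d, ω_d = π/3.97 = 0.791 rad/s, so ω_n = ω_d/√(1−ζ²) = 0.828 rad/s.

ω_n ≈ 0.828 rad/s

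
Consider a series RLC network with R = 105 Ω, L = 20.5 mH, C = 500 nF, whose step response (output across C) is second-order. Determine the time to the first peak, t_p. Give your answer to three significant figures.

For a series RLC circuit (capacitor voltage as output), ω_n = 1/√(LC) = 1/√(20.5 mH · 500 nF) = 9880 rad/s.
ζ = (R/2)·√(C/L) = (105/2)·√(500 nF/20.5 mH) = 0.259.
ω_d = ω_n√(1−ζ²) = 9540 rad/s. t_p = π/ω_d = 0.000329 s.

t_p ≈ 0.000329 s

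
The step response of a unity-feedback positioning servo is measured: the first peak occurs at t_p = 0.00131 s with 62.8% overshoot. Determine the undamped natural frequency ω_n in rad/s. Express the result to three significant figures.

From the overshoot, ζ = −ln(OS)/√(π²+ln²(OS)) = 0.146.
t_p = π/ω_d ⇒ ω_d = 2400 rad/s; then ω_n = ω_d/√(1−ζ²) = 2420 rad/s.

ω_n ≈ 2420 rad/s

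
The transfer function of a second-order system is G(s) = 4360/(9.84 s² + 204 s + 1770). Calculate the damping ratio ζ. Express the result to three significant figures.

Dividing through by 9.84: denominator becomes s² + 20.73 s + 179.9.
So ω_n = √179.9 = 13.4 rad/s and ζ = 20.73/(2·13.4) = 0.773.

ζ ≈ 0.773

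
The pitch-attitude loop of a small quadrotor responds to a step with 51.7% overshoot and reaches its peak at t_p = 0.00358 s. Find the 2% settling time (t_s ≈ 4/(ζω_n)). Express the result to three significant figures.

ζ from %OS: ζ = |ln 0.517|/√(π²+ln²0.517) = 0.206.
t_p = π/ω_d ⇒ ω_d = 878 rad/s; then ω_n = ω_d/√(1−ζ²) = 897 rad/s.
t_s ≈ 4/(ζω_n) = 4/(0.206·897) = 0.0217 s.

t_s ≈ 0.0217 s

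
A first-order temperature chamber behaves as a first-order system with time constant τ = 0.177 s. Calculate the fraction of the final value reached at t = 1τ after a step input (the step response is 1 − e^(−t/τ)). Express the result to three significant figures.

y(t)/y_∞ = 1 − e^(−t/τ) = 1 − e^(−1) = 1 − e^(−1.00) = 0.632.

y/y_∞ ≈ 0.632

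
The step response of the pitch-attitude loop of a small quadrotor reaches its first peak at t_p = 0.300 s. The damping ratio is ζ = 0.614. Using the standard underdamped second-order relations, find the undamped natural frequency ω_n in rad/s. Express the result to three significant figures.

Peak time t_p = π/ω_d, so ω_d = π/t_p = π/0.300 = 10.5 rad/s.
ω_n = ω_d/√(1−ζ²) = 10.5/√0.623 = 13.3 rad/s.

ω_n ≈ 13.3 rad/s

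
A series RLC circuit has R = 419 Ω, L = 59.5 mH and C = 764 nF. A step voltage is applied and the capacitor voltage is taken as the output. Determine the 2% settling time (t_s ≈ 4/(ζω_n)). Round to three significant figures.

For a series RLC circuit (capacitor voltage as output), ω_n = 1/√(LC) = 1/√(59.5 mH · 764 nF) = 4690 rad/s.
ζ = (R/2)·√(C/L) = (419/2)·√(764 nF/59.5 mH) = 0.751.
t_s ≈ 4/(ζω_n) = 0.00114 s.

t_s ≈ 0.00114 s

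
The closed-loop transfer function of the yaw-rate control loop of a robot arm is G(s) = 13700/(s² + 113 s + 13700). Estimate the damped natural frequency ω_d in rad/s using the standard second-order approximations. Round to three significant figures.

Comparing the denominator to s² + 2ζω_n s + ω_n²: ω_n = √13700 = 117 rad/s, and 2ζω_n = 113 so ζ = 113/(2·117) = 0.483.
The damped frequency ω_d = ω_n√(1−ζ²) = 103 rad/s.

ω_d ≈ 103 rad/s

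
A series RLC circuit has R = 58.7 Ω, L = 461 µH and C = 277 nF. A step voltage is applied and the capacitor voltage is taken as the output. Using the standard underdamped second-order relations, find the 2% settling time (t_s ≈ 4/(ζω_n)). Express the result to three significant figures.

For a series RLC circuit (capacitor voltage as output), ω_n = 1/√(LC) = 1/√(461 µH · 277 nF) = 88500 rad/s.
ζ = (R/2)·√(C/L) = (58.7/2)·√(277 nF/461 µH) = 0.719.
t_s ≈ 4/(ζω_n) = 0.0000628 s.

t_s ≈ 0.0000628 s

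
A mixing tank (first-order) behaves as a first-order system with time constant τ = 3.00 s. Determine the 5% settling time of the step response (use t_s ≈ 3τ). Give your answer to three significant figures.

t_s ≈ 9.00 s

t_s ≈ 3τ = 9.00 s.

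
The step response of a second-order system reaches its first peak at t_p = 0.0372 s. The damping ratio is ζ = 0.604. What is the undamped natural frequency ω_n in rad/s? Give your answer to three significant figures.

ω_n ≈ 106 rad/s

Peak time t_p = π/ω_d, so ω_d = π/t_p = π/0.0372 = 84.5 rad/s.
ω_n = ω_d/√(1−ζ²) = 84.5/√0.635 = 106 rad/s.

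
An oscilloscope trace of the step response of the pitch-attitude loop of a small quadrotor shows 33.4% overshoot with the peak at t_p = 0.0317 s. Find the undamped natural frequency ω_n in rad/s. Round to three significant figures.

The overshoot fixes ζ = −ln(OS)/√(π²+ln²(OS)) = 0.330.
t_p = π/ω_d ⇒ ω_d = 99.1 rad/s; then ω_n = ω_d/√(1−ζ²) = 105 rad/s.

ω_n ≈ 105 rad/s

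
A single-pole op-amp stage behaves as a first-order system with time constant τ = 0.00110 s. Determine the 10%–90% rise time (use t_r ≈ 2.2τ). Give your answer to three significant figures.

t_r ≈ 0.00242 s

t_r ≈ 2.2τ = 0.00242 s.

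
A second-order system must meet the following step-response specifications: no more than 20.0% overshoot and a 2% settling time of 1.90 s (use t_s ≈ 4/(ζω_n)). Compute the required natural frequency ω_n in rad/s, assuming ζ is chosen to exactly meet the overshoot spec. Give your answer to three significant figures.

ω_n ≈ 4.62 rad/s

From %OS = 100·exp(−πζ/√(1−ζ²)), invert to get ζ = −ln(OS)/√(π² + ln²(OS)) with OS = 0.200.
−ln 0.200 = 1.609, so ζ = 1.609/√(π² + 2.590) = 0.456.
From t_s ≈ 4/(ζω_n): ω_n = 4/(ζ·t_s) = 4/(0.456·1.90) = 4.62 rad/s.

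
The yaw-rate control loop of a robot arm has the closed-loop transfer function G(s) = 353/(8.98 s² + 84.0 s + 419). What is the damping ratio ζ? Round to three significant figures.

ζ ≈ 0.685

Dividing through by 8.98: denominator becomes s² + 9.354 s + 46.66.
So ω_n = √46.66 = 6.83 rad/s and ζ = 9.354/(2·6.83) = 0.685.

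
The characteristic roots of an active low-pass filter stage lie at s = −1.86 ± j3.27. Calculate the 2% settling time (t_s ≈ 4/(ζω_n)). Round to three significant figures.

For poles at −σ ± jω_d, ζω_n = σ = 1.86, so t_s ≈ 4/σ = 2.15 s.

t_s ≈ 2.15 s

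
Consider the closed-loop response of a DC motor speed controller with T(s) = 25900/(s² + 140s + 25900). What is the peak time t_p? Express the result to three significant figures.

t_p ≈ 0.0217 s

Matching coefficients with s² + 2ζω_n s + ω_n² gives ω_n² = 25900 ⇒ ω_n = 161 rad/s, and ζ = 140/(2ω_n) = 0.435.
ω_d = 161·√(1 − 0.435²) = 145 rad/s. Then t_p = π/ω_d = 0.0217 s.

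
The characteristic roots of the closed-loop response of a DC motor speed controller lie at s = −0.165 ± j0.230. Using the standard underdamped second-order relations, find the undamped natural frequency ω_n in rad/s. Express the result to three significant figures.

ω_n ≈ 0.283 rad/s

The poles are at −σ ± jω_d with σ = 0.165 and ω_d = 0.230, so ω_n = √(σ²+ω_d²) = 0.283 rad/s and ζ = σ/ω_n = 0.583.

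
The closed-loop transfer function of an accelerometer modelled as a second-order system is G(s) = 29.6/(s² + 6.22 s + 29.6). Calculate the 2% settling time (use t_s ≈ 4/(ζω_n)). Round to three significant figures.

t_s ≈ 1.29 s

ω_n = √29.6 = 5.44 rad/s; ζ = 6.22/(2·5.44) = 0.572.
t_s ≈ 4/(ζω_n) = 4/(0.572·5.44) = 1.29 s.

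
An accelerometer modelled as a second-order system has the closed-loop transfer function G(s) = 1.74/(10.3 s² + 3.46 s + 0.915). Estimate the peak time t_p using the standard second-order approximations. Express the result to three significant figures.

Dividing through by 10.3: denominator becomes s² + 0.3359 s + 0.08883.
So ω_n = √0.08883 = 0.298 rad/s and ζ = 0.3359/(2·0.298) = 0.564.
ω_d = 0.298·√(1 − 0.564²) = 0.246 rad/s. t_p = π/ω_d = 12.8 s.

t_p ≈ 12.8 s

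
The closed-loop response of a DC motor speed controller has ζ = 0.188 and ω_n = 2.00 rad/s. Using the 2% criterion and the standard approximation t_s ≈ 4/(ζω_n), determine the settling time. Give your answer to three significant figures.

t_s ≈ 4/(ζω_n) = 4/(0.188 × 2.00) = 10.6 s.

t_s ≈ 10.6 s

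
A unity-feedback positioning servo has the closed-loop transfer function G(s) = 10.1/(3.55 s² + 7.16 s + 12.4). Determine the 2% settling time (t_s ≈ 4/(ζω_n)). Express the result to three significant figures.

t_s ≈ 3.97 s

Dividing through by 3.55: denominator becomes s² + 2.017 s + 3.493.
So ω_n = √3.493 = 1.87 rad/s and ζ = 2.017/(2·1.87) = 0.540.
t_s ≈ 4/(ζω_n) = 3.97 s.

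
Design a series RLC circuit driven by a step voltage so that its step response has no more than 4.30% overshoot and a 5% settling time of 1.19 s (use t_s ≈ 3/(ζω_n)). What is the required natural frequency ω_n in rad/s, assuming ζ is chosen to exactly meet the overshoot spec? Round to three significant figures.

From %OS = 100·exp(−πζ/√(1−ζ²)), invert to get ζ = −ln(OS)/√(π² + ln²(OS)) with OS = 0.0430.
−ln 0.0430 = 3.147, so ζ = 3.147/√(π² + 9.901) = 0.708.
Then ω_n = 3/(ζ t_s) = 3/(0.708 × 1.19) = 3.56 rad/s.

ω_n ≈ 3.56 rad/s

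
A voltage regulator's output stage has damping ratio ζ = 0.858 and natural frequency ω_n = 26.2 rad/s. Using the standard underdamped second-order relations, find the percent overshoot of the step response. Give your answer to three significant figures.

%OS ≈ 0.526%

For an underdamped second-order system, %OS = 100·exp(−πζ/√(1−ζ²)).
πζ/√(1−ζ²) = π·0.858/√(1−0.736) = 5.248, so %OS = 100·e^(−5.248) = 0.526%.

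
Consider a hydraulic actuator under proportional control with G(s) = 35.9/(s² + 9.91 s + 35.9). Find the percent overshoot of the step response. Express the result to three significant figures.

%OS ≈ 0.984%

Matching coefficients with s² + 2ζω_n s + ω_n² gives ω_n² = 35.9 ⇒ ω_n = 5.99 rad/s, and ζ = 9.91/(2ω_n) = 0.827.
%OS = 100·exp(−πζ/√(1−ζ²)) = 0.984%.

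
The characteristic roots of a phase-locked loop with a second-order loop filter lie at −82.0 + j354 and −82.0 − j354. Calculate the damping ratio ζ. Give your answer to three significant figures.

ζ ≈ 0.226

The poles are at −σ ± jω_d with σ = 82.0 and ω_d = 354, so ω_n = √(σ²+ω_d²) = 363 rad/s and ζ = σ/ω_n = 0.226.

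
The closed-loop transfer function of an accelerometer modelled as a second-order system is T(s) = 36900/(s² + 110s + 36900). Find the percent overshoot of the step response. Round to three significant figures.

%OS ≈ 39.1%

Comparing the denominator to s² + 2ζω_n s + ω_n²: ω_n = √36900 = 192 rad/s, and 2ζω_n = 110 so ζ = 110/(2·192) = 0.286.
Overshoot: exp(−π·0.286/√(1−0.286²)) = 0.391, i.e. 39.1%.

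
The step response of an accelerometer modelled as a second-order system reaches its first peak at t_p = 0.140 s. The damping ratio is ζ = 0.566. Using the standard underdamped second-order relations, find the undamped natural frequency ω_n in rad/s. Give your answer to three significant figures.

Peak time t_p = π/ω_d, so ω_d = π/t_p = π/0.140 = 22.4 rad/s.
ω_n = ω_d/√(1−ζ²) = 22.4/√0.680 = 27.2 rad/s.

ω_n ≈ 27.2 rad/s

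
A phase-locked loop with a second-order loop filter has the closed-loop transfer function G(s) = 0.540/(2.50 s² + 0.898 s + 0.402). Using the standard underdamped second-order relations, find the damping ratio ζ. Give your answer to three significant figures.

ζ ≈ 0.448

Dividing through by 2.50: denominator becomes s² + 0.3592 s + 0.1608.
So ω_n = √0.1608 = 0.401 rad/s and ζ = 0.3592/(2·0.401) = 0.448.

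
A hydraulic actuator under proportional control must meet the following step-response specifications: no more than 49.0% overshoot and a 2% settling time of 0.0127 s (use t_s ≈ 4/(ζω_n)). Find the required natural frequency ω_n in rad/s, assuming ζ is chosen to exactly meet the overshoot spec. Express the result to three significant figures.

ω_n ≈ 1420 rad/s

ζ = −ln(OS)/√(π² + (ln OS)²). With OS = 0.490, ln OS = −0.7133 and ζ = 0.7133/3.222 = 0.221.
From t_s ≈ 4/(ζω_n): ω_n = 4/(ζ·t_s) = 4/(0.221·0.0127) = 1420 rad/s.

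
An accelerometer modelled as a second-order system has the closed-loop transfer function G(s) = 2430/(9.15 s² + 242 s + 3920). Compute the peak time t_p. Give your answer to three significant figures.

t_p ≈ 0.197 s

Dividing through by 9.15: denominator becomes s² + 26.45 s + 428.4.
So ω_n = √428.4 = 20.7 rad/s and ζ = 26.45/(2·20.7) = 0.639.
ω_d = 20.7·√(1 − 0.639²) = 15.9 rad/s. t_p = π/ω_d = 0.197 s.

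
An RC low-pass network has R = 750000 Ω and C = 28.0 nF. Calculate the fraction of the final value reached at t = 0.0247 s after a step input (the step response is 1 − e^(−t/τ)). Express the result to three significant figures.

y/y_∞ ≈ 0.692

τ = RC = 750000 × 28.0 nF = 0.0210 s.
y(t)/y_∞ = 1 − e^(−t/τ) = 1 − e^(−0.0247/0.0210) = 1 − e^(−1.18) = 0.692.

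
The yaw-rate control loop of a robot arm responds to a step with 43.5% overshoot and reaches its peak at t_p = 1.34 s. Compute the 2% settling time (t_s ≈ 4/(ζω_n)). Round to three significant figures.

The overshoot fixes ζ = −ln(OS)/√(π²+ln²(OS)) = 0.256.
From t_p = π/ω_d, ω_d = π/1.34 = 2.34 rad/s, so ω_n = ω_d/√(1−ζ²) = 2.43 rad/s.
t_s ≈ 4/(ζω_n) = 4/(0.256·2.43) = 6.44 s.

t_s ≈ 6.44 s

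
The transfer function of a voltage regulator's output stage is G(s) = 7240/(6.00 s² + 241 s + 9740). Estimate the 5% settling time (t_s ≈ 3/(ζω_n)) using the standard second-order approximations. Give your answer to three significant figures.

t_s ≈ 0.149 s

Dividing through by 6.00: denominator becomes s² + 40.17 s + 1623.
So ω_n = √1623 = 40.3 rad/s and ζ = 40.17/(2·40.3) = 0.498.
t_s ≈ 3/(ζω_n) = 0.149 s.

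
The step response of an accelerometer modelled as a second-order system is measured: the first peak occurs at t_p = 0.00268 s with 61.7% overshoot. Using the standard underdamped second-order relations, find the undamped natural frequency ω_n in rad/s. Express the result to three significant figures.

ω_n ≈ 1190 rad/s

ζ from %OS: ζ = |ln 0.617|/√(π²+ln²0.617) = 0.152.
t_p = π/ω_d ⇒ ω_d = 1170 rad/s; then ω_n = ω_d/√(1−ζ²) = 1190 rad/s.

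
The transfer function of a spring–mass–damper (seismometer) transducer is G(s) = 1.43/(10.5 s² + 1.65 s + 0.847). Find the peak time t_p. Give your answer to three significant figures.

Dividing through by 10.5: denominator becomes s² + 0.1571 s + 0.08067.
So ω_n = √0.08067 = 0.284 rad/s and ζ = 0.1571/(2·0.284) = 0.277.
ω_d = 0.284·√(1 − 0.277²) = 0.273 rad/s. t_p = π/ω_d = 11.5 s.

t_p ≈ 11.5 s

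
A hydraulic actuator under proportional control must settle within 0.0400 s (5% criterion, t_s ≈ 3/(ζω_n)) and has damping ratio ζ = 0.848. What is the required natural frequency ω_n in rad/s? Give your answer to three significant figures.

Rearranging t_s ≈ 3/(ζω_n) gives ω_n = 3/(ζ·t_s) = 3/(0.848 × 0.0400) = 88.4 rad/s.

ω_n ≈ 88.4 rad/s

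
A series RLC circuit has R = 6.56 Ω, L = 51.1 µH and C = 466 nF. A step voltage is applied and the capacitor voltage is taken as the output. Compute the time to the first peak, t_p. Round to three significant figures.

For a series RLC circuit (capacitor voltage as output), ω_n = 1/√(LC) = 1/√(51.1 µH · 466 nF) = 205000 rad/s.
ζ = (R/2)·√(C/L) = (6.56/2)·√(466 nF/51.1 µH) = 0.313.
ω_d = 205000·√(1 − 0.313²) = 195000 rad/s. t_p = π/ω_d = 0.0000161 s.

t_p ≈ 0.0000161 s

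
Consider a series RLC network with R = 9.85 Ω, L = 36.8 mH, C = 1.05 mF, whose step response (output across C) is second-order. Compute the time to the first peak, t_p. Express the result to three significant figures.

t_p ≈ 0.0352 s

For a series RLC circuit (capacitor voltage as output), ω_n = 1/√(LC) = 1/√(36.8 mH · 1.05 mF) = 161 rad/s.
ζ = (R/2)·√(C/L) = (9.85/2)·√(1.05 mF/36.8 mH) = 0.832.
The damped frequency ω_d = ω_n√(1−ζ²) = 89.3 rad/s. t_p = π/ω_d = 0.0352 s.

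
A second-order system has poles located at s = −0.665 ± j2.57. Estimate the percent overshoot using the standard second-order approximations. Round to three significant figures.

%OS ≈ 44.4%

The poles are at −σ ± jω_d with σ = 0.665 and ω_d = 2.57, so ω_n = √(σ²+ω_d²) = 2.65 rad/s and ζ = σ/ω_n = 0.251.
%OS = 100 e^{−πζ/√(1−ζ²)} with ζ = 0.251 gives 44.4%.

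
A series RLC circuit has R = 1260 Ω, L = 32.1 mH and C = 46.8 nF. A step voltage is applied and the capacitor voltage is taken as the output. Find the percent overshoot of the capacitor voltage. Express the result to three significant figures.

%OS ≈ 2.52%

For a series RLC circuit (capacitor voltage as output), ω_n = 1/√(LC) = 1/√(32.1 mH · 46.8 nF) = 25800 rad/s.
ζ = (R/2)·√(C/L) = (1260/2)·√(46.8 nF/32.1 mH) = 0.761.
Overshoot: exp(−π·0.761/√(1−0.761²)) = 0.0252, i.e. 2.52%.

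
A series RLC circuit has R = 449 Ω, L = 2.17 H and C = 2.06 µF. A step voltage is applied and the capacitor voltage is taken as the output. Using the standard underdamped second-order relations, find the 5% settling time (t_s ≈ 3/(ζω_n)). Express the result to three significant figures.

For a series RLC circuit (capacitor voltage as output), ω_n = 1/√(LC) = 1/√(2.17 H · 2.06 µF) = 473 rad/s.
ζ = (R/2)·√(C/L) = (449/2)·√(2.06 µF/2.17 H) = 0.219.
t_s ≈ 3/(ζω_n) = 0.0290 s.

t_s ≈ 0.0290 s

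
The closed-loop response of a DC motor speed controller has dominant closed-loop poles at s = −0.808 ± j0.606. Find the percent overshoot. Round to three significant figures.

|pole| = ω_n = √(0.808² + 0.606²) = 1.01 rad/s; ζ = cos θ = σ/ω_n = 0.800.
Overshoot: exp(−π·0.800/√(1−0.800²)) = 0.0152, i.e. 1.52%.

%OS ≈ 1.52%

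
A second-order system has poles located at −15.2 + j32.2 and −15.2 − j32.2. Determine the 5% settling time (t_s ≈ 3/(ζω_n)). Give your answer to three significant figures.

For poles at −σ ± jω_d, ζω_n = σ = 15.2, so t_s ≈ 3/σ = 0.197 s.

t_s ≈ 0.197 s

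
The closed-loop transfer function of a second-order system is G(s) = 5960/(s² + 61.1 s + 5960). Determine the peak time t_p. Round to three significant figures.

t_p ≈ 0.0443 s

Matching coefficients with s² + 2ζω_n s + ω_n² gives ω_n² = 5960 ⇒ ω_n = 77.2 rad/s, and ζ = 61.1/(2ω_n) = 0.396.
ω_d = 77.2·√(1 − 0.396²) = 70.9 rad/s. Then t_p = π/ω_d = 0.0443 s.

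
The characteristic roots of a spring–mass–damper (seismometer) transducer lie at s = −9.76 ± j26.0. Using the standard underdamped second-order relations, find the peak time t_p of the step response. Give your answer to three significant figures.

t_p = π/ω_d with ω_d = 26.0 (the imaginary part), so t_p = 0.121 s.

t_p ≈ 0.121 s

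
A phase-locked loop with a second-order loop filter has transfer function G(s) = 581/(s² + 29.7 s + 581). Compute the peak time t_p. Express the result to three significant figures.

Matching coefficients with s² + 2ζω_n s + ω_n² gives ω_n² = 581 ⇒ ω_n = 24.1 rad/s, and ζ = 29.7/(2ω_n) = 0.616.
ω_d = ω_n√(1−ζ²) = 19.0 rad/s. Then t_p = π/ω_d = 0.165 s.

t_p ≈ 0.165 s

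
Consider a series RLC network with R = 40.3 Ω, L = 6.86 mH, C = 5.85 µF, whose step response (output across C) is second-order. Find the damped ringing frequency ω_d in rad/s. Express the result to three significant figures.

For a series RLC circuit (capacitor voltage as output), ω_n = 1/√(LC) = 1/√(6.86 mH · 5.85 µF) = 4990 rad/s.
ζ = (R/2)·√(C/L) = (40.3/2)·√(5.85 µF/6.86 mH) = 0.588.
ω_d = 4990·√(1 − 0.588²) = 4040 rad/s.

ω_d ≈ 4040 rad/s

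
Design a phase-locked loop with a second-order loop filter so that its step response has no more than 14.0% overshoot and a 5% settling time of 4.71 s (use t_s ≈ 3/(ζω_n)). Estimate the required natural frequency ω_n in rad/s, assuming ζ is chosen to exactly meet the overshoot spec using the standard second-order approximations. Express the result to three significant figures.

ζ = −ln(OS)/√(π² + (ln OS)²). With OS = 0.140, ln OS = −1.966 and ζ = 1.966/3.706 = 0.531.
From t_s ≈ 3/(ζω_n): ω_n = 3/(ζ·t_s) = 3/(0.531·4.71) = 1.20 rad/s.

ω_n ≈ 1.20 rad/s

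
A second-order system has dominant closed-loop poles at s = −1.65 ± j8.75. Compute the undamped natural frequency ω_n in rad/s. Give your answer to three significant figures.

The poles are at −σ ± jω_d with σ = 1.65 and ω_d = 8.75, so ω_n = √(σ²+ω_d²) = 8.90 rad/s and ζ = σ/ω_n = 0.185.

ω_n ≈ 8.90 rad/s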